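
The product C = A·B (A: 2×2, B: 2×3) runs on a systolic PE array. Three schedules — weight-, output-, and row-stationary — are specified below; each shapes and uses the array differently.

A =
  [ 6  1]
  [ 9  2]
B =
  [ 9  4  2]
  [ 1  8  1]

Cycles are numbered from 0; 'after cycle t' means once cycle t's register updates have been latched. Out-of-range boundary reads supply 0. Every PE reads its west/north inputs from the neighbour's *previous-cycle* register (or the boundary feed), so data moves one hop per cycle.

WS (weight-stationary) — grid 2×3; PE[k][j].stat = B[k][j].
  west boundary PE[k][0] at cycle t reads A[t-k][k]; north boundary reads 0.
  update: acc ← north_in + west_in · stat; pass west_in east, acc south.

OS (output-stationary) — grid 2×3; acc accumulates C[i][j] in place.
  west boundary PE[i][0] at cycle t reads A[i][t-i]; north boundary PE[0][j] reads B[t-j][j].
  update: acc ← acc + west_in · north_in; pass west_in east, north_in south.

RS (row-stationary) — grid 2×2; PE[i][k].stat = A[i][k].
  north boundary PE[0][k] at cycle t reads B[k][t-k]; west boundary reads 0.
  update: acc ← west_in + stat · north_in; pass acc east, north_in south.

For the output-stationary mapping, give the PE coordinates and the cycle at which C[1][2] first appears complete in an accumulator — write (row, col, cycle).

OS: C[1][2] accumulates in PE[1][2]:
  [0] (1,2) acc=0 (h:0 v:0)
  [1] (1,2) acc=0 (h:0 v:0)
  [2] (1,2) acc=0 (h:0 v:0)
  [3] (1,2) acc=18 (h:9 v:2)
  [4] (1,2) acc=20 (h:2 v:1)

(row, col, cycle) = (1, 2, 4)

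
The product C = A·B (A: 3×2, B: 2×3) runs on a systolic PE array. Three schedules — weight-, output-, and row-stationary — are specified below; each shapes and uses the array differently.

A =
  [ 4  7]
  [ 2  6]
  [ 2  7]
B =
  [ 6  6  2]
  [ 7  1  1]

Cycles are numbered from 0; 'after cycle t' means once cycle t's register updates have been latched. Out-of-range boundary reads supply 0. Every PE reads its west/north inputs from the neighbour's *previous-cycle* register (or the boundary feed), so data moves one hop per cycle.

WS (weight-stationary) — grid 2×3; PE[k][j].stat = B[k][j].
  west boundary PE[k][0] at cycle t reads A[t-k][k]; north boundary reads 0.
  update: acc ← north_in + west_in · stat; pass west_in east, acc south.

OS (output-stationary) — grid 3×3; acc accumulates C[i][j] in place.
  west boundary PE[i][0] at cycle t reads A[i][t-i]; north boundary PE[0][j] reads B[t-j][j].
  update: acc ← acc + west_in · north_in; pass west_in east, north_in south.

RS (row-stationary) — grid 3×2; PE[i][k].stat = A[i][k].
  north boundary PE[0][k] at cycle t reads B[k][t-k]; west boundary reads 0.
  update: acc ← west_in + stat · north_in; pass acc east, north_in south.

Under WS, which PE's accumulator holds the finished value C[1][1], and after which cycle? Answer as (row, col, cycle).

WS: C[1][1] accumulates in PE[1][1]:
  step 0 · PE1,1: acc=0; fwd→0 fwd↓0
  step 1 · PE1,1: acc=0; fwd→0 fwd↓0
  step 2 · PE1,1: acc=31; fwd→7 fwd↓31
  step 3 · PE1,1: acc=18; fwd→6 fwd↓18

(row, col, cycle) = (1, 1, 3)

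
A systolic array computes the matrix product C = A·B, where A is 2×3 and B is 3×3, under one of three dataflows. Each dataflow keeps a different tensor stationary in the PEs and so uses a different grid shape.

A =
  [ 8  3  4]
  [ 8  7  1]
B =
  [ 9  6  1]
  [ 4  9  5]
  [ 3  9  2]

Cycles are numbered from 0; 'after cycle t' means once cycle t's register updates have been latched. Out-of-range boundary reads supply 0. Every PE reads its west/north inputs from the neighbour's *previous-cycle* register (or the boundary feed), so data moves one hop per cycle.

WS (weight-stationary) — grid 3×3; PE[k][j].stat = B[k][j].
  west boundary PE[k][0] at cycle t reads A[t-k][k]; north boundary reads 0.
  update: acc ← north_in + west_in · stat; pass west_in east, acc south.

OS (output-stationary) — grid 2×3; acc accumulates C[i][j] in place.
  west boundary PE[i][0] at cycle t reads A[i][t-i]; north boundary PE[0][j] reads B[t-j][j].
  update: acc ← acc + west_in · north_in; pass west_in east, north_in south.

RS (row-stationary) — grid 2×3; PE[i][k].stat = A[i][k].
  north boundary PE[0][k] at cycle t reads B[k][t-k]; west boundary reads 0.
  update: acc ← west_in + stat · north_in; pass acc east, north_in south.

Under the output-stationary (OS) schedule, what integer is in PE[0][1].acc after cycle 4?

OS (2×3). Following PE[0][1] plus its west/north inputs:
  step 0 · PE0,0: acc=72; fwd→8 fwd↓9
  step 0 · PE0,1: acc=0; fwd→0 fwd↓0
  step 1 · PE0,0: acc=84; fwd→3 fwd↓4
  step 1 · PE0,1: acc=48; fwd→8 fwd↓6
  step 2 · PE0,0: acc=96; fwd→4 fwd↓3
  step 2 · PE0,1: acc=75; fwd→3 fwd↓9
  step 3 · PE0,0: acc=96; fwd→0 fwd↓0
  step 3 · PE0,1: acc=111; fwd→4 fwd↓9
  step 4 · PE0,0: acc=96; fwd→0 fwd↓0
  step 4 · PE0,1: acc=111; fwd→0 fwd↓0

PE[0][1].acc = 111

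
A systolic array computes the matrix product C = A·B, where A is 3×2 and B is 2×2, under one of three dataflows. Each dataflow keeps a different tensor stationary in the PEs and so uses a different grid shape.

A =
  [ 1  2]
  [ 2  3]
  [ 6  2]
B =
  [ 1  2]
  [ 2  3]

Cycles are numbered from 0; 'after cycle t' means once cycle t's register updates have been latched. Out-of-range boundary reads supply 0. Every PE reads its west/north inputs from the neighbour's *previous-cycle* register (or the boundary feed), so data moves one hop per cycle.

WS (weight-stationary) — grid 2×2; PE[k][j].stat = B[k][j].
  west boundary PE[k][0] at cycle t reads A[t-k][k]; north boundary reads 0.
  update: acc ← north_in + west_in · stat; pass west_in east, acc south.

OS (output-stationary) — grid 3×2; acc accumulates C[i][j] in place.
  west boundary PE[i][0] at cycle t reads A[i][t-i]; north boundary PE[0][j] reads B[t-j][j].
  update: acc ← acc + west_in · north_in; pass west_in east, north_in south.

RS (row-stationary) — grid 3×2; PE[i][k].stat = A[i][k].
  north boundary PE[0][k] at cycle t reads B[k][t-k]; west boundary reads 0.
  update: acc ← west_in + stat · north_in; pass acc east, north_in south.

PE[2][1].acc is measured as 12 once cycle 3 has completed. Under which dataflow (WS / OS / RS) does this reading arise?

dataflow = OS

WS (2×2): PE[2][1] does not exist.
OS (3×2 grid), PE[2][1]:
  step 0 · PE2,1: acc=0; fwd→0 fwd↓0
  step 1 · PE2,1: acc=0; fwd→0 fwd↓0
  step 2 · PE2,1: acc=0; fwd→0 fwd↓0
  step 3 · PE2,1: acc=12; fwd→6 fwd↓2
RS (3×2 grid), PE[2][1]:
  step 0 · PE2,1: acc=0; fwd→0 fwd↓0
  step 1 · PE2,1: acc=0; fwd→0 fwd↓0
  step 2 · PE2,1: acc=0; fwd→0 fwd↓0
  step 3 · PE2,1: acc=10; fwd→10 fwd↓2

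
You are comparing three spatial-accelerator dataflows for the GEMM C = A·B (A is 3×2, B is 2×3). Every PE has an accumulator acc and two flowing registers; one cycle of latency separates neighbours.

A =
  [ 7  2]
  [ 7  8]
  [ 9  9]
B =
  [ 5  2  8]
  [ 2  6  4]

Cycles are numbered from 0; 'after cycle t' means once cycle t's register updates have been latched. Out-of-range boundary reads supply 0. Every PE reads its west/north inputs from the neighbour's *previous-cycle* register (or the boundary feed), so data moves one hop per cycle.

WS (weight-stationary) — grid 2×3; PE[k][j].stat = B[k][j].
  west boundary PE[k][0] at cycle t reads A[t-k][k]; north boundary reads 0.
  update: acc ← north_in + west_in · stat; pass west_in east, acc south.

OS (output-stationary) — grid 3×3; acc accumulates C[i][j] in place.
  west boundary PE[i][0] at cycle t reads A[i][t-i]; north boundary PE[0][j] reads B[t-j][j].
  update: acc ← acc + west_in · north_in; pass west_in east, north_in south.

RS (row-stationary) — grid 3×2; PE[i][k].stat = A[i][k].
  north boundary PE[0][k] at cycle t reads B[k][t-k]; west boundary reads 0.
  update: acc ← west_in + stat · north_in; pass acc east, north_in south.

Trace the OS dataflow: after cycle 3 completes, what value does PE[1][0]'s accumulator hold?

Tracing OS — 3×3 array, target PE[1][0]:
  cycle 0: PE[0][0] → acc 35, east 7, south 5
  cycle 0: PE[1][0] → acc 0, east 0, south 0
  cycle 1: PE[0][0] → acc 39, east 2, south 2
  cycle 1: PE[1][0] → acc 35, east 7, south 5
  cycle 2: PE[0][0] → acc 39, east 0, south 0
  cycle 2: PE[1][0] → acc 51, east 8, south 2
  cycle 3: PE[0][0] → acc 39, east 0, south 0
  cycle 3: PE[1][0] → acc 51, east 0, south 0

PE[1][0].acc = 51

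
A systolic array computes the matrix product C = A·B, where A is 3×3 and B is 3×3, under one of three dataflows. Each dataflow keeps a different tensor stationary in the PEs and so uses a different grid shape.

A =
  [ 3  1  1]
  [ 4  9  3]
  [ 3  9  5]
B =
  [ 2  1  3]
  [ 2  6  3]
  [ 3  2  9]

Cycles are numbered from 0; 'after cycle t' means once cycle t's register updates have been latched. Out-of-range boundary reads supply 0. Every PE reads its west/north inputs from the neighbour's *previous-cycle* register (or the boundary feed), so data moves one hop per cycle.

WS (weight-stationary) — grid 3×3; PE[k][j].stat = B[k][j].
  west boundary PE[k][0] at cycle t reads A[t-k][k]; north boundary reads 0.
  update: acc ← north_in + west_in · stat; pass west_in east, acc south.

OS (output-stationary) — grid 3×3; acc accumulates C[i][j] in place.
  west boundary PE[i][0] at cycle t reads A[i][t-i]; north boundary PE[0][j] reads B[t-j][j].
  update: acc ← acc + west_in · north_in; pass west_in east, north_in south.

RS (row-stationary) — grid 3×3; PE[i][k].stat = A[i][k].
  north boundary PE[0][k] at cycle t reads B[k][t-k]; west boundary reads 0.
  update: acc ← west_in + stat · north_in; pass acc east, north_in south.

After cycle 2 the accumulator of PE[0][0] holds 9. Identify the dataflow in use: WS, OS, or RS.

dataflow = RS

— WS: 3×3; PE[0][0] trace:
  c0 r0c0: 6 / 3 / 6
  c1 r0c0: 8 / 4 / 8
  c2 r0c0: 6 / 3 / 6
— OS: 3×3; PE[0][0] trace:
  c0 r0c0: 6 / 3 / 2
  c1 r0c0: 8 / 1 / 2
  c2 r0c0: 11 / 1 / 3
— RS: 3×3; PE[0][0] trace:
  c0 r0c0: 6 / 6 / 2
  c1 r0c0: 3 / 3 / 1
  c2 r0c0: 9 / 9 / 3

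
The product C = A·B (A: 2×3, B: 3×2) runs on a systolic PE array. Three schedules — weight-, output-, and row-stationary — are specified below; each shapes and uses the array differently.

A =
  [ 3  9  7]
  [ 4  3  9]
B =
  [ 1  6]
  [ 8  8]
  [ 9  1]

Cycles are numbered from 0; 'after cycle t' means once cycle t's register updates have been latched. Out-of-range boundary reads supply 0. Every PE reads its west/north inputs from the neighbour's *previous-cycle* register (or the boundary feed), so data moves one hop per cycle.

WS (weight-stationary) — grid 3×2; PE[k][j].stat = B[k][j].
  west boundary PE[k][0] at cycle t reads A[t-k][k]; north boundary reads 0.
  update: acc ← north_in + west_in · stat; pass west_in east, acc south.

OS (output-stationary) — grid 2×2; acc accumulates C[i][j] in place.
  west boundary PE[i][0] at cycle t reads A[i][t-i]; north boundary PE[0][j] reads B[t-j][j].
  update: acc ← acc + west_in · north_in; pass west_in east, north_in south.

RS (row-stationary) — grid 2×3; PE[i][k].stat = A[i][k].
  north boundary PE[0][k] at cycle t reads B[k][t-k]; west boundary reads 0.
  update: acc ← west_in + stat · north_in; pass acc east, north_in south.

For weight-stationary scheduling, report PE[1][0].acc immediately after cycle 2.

WS (3×2). Following PE[1][0] plus its west/north inputs:
  [0] (0,0) acc=3 (h:3 v:3)
  [0] (1,0) acc=0 (h:0 v:0)
  [1] (0,0) acc=4 (h:4 v:4)
  [1] (1,0) acc=75 (h:9 v:75)
  [2] (0,0) acc=0 (h:0 v:0)
  [2] (1,0) acc=28 (h:3 v:28)

PE[1][0].acc = 28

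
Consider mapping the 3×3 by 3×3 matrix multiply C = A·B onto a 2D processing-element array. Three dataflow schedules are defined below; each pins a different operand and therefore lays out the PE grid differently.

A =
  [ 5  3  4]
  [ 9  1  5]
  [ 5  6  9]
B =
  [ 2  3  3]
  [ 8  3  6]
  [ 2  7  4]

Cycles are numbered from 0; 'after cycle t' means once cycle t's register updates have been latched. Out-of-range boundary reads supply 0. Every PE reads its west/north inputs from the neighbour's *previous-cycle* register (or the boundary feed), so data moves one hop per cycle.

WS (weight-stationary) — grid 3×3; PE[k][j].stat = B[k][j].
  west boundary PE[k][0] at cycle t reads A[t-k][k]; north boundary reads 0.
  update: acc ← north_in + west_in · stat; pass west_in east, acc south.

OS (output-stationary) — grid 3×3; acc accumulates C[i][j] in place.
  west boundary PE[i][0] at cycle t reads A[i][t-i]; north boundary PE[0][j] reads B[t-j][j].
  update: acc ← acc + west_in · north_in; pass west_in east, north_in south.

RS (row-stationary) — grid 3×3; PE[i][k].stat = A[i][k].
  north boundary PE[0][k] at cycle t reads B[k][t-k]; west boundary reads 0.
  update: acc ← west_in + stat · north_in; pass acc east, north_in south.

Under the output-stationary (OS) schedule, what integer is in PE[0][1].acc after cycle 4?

Tracing OS — 3×3 array, target PE[0][1]:
  t=0 PE[0][0]: acc=10 h=5 v=2
  t=0 PE[0][1]: acc=0 h=0 v=0
  t=1 PE[0][0]: acc=34 h=3 v=8
  t=1 PE[0][1]: acc=15 h=5 v=3
  t=2 PE[0][0]: acc=42 h=4 v=2
  t=2 PE[0][1]: acc=24 h=3 v=3
  t=3 PE[0][0]: acc=42 h=0 v=0
  t=3 PE[0][1]: acc=52 h=4 v=7
  t=4 PE[0][0]: acc=42 h=0 v=0
  t=4 PE[0][1]: acc=52 h=0 v=0

PE[0][1].acc = 52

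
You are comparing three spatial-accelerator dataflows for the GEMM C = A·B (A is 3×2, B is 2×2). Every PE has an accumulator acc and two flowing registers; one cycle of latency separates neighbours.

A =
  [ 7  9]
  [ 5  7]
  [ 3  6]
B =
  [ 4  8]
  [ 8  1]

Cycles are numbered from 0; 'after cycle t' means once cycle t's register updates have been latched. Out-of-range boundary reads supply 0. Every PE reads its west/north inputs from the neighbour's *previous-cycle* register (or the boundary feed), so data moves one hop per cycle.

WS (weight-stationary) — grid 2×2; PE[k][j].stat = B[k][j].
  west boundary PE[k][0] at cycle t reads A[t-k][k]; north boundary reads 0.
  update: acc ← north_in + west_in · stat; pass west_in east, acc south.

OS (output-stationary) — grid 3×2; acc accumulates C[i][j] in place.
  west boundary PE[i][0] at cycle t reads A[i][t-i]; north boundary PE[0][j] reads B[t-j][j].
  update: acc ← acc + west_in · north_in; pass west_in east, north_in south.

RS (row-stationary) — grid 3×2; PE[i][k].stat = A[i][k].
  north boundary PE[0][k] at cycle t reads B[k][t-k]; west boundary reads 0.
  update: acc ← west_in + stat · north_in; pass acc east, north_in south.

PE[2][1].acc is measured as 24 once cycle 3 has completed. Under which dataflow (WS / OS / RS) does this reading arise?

WS: PE[2][1] is outside its 2×2 grid.
Under OS (3×2), PE[2][1]:
  0: (2,1).acc=0  regs=<0,0>
  1: (2,1).acc=0  regs=<0,0>
  2: (2,1).acc=0  regs=<0,0>
  3: (2,1).acc=24  regs=<3,8>
Under RS (3×2), PE[2][1]:
  0: (2,1).acc=0  regs=<0,0>
  1: (2,1).acc=0  regs=<0,0>
  2: (2,1).acc=0  regs=<0,0>
  3: (2,1).acc=60  regs=<60,8>

dataflow = OS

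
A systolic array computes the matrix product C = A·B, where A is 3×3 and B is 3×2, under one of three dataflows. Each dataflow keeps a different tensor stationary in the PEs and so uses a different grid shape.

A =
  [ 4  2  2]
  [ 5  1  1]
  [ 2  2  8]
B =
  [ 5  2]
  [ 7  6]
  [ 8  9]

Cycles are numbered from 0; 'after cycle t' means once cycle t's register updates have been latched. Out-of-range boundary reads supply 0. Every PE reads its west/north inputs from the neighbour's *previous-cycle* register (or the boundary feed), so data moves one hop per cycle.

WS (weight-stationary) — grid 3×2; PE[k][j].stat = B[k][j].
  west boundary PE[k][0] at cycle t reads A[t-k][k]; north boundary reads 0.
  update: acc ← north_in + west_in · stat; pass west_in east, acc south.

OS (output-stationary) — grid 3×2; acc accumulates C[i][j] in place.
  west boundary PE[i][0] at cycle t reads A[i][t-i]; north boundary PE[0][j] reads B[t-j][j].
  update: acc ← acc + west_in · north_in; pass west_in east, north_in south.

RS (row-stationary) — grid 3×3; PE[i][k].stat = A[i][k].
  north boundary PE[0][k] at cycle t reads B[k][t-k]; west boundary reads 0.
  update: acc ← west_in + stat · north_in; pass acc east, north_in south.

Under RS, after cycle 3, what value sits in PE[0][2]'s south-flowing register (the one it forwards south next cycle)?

RS (3×3). Following PE[0][2] plus its west/north inputs:
  c0 r0c1: 0 / 0 / 0
  c0 r0c2: 0 / 0 / 0
  c1 r0c1: 34 / 34 / 7
  c1 r0c2: 0 / 0 / 0
  c2 r0c1: 20 / 20 / 6
  c2 r0c2: 50 / 50 / 8
  c3 r0c1: 0 / 0 / 0
  c3 r0c2: 38 / 38 / 9

register = 9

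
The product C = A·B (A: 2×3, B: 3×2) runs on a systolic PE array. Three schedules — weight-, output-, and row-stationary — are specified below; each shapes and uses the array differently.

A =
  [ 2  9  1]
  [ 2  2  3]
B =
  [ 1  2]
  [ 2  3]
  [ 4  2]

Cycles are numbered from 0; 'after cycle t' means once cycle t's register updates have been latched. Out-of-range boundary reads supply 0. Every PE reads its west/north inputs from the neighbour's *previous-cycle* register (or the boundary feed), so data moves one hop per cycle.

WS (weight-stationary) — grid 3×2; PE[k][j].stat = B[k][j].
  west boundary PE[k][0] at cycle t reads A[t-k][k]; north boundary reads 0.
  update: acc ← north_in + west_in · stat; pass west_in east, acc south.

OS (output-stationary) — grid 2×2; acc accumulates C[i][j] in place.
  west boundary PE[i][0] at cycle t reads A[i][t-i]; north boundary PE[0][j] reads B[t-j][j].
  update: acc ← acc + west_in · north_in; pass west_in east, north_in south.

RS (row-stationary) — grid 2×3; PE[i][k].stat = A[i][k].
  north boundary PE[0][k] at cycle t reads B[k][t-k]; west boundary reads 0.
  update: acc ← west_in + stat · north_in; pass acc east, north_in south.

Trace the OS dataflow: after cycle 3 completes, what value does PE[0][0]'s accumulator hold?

PE[0][0].acc = 24

OS on a 2×2 grid — tracing PE[0][0] and its feeders:
  c0 r0c0: 2 / 2 / 1
  c1 r0c0: 20 / 9 / 2
  c2 r0c0: 24 / 1 / 4
  c3 r0c0: 24 / 0 / 0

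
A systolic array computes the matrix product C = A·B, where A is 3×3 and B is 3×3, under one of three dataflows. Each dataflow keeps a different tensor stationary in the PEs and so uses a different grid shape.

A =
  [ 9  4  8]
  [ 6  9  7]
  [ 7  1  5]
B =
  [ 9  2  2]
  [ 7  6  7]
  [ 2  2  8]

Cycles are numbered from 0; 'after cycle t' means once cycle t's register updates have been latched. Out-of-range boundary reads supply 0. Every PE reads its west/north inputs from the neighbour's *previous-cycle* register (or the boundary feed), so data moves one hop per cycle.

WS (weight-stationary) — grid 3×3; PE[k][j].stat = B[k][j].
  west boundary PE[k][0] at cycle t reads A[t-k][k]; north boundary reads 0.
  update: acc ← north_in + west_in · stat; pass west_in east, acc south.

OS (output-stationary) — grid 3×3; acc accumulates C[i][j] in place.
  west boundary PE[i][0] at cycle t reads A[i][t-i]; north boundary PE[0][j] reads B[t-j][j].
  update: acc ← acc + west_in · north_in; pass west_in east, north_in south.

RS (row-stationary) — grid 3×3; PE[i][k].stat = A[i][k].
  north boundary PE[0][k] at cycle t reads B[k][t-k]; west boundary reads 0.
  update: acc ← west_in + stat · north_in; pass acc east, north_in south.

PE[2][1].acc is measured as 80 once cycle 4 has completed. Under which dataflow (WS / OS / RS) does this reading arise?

dataflow = WS

Under WS (3×3), PE[2][1]:
  step 0 · PE2,1: acc=0; fwd→0 fwd↓0
  step 1 · PE2,1: acc=0; fwd→0 fwd↓0
  step 2 · PE2,1: acc=0; fwd→0 fwd↓0
  step 3 · PE2,1: acc=58; fwd→8 fwd↓58
  step 4 · PE2,1: acc=80; fwd→7 fwd↓80
Under OS (3×3), PE[2][1]:
  step 0 · PE2,1: acc=0; fwd→0 fwd↓0
  step 1 · PE2,1: acc=0; fwd→0 fwd↓0
  step 2 · PE2,1: acc=0; fwd→0 fwd↓0
  step 3 · PE2,1: acc=14; fwd→7 fwd↓2
  step 4 · PE2,1: acc=20; fwd→1 fwd↓6
Under RS (3×3), PE[2][1]:
  step 0 · PE2,1: acc=0; fwd→0 fwd↓0
  step 1 · PE2,1: acc=0; fwd→0 fwd↓0
  step 2 · PE2,1: acc=0; fwd→0 fwd↓0
  step 3 · PE2,1: acc=70; fwd→70 fwd↓7
  step 4 · PE2,1: acc=20; fwd→20 fwd↓6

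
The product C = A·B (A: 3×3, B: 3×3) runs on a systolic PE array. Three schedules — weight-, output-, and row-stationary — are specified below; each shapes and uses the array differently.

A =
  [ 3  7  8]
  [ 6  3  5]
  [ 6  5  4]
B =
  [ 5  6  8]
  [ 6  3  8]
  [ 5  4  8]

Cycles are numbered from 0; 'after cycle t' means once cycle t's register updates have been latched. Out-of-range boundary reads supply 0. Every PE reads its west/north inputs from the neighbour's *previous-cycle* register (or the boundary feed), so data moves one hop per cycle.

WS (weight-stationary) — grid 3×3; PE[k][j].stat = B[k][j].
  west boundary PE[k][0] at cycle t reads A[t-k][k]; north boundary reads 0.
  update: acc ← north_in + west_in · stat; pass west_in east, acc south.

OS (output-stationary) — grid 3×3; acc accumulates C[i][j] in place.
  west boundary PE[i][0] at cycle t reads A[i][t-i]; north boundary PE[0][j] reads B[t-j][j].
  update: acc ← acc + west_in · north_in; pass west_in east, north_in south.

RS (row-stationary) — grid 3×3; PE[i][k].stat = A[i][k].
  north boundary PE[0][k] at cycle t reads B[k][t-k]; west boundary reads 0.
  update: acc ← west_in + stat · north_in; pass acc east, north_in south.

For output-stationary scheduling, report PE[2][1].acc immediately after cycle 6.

PE[2][1].acc = 67

OS 3×3: PE[2][1] cycle-by-cycle (with neighbour feeds):
  c0 r1c1: 0 / 0 / 0
  c0 r2c0: 0 / 0 / 0
  c0 r2c1: 0 / 0 / 0
  c1 r1c1: 0 / 0 / 0
  c1 r2c0: 0 / 0 / 0
  c1 r2c1: 0 / 0 / 0
  c2 r1c1: 36 / 6 / 6
  c2 r2c0: 30 / 6 / 5
  c2 r2c1: 0 / 0 / 0
  c3 r1c1: 45 / 3 / 3
  c3 r2c0: 60 / 5 / 6
  c3 r2c1: 36 / 6 / 6
  c4 r1c1: 65 / 5 / 4
  c4 r2c0: 80 / 4 / 5
  c4 r2c1: 51 / 5 / 3
  c5 r1c1: 65 / 0 / 0
  c5 r2c0: 80 / 0 / 0
  c5 r2c1: 67 / 4 / 4
  c6 r1c1: 65 / 0 / 0
  c6 r2c0: 80 / 0 / 0
  c6 r2c1: 67 / 0 / 0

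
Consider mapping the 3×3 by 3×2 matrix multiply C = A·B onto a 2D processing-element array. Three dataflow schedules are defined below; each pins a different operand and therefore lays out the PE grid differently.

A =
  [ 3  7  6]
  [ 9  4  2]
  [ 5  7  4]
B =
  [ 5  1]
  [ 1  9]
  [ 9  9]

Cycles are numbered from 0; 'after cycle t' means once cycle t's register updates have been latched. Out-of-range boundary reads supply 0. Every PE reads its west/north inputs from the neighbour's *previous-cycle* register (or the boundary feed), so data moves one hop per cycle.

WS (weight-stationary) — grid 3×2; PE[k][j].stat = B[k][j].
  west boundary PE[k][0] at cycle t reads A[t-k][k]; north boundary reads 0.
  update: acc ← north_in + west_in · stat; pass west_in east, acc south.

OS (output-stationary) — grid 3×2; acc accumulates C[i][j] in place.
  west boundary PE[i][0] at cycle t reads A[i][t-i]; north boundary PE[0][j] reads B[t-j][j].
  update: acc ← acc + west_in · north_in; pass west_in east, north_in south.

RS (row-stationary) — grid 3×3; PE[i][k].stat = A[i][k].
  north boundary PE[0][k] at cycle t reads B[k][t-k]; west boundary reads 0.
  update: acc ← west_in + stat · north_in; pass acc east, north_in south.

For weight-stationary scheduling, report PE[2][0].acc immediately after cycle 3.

PE[2][0].acc = 67

WS (3×2). Following PE[2][0] plus its west/north inputs:
  step 0 · PE1,0: acc=0; fwd→0 fwd↓0
  step 0 · PE2,0: acc=0; fwd→0 fwd↓0
  step 1 · PE1,0: acc=22; fwd→7 fwd↓22
  step 1 · PE2,0: acc=0; fwd→0 fwd↓0
  step 2 · PE1,0: acc=49; fwd→4 fwd↓49
  step 2 · PE2,0: acc=76; fwd→6 fwd↓76
  step 3 · PE1,0: acc=32; fwd→7 fwd↓32
  step 3 · PE2,0: acc=67; fwd→2 fwd↓67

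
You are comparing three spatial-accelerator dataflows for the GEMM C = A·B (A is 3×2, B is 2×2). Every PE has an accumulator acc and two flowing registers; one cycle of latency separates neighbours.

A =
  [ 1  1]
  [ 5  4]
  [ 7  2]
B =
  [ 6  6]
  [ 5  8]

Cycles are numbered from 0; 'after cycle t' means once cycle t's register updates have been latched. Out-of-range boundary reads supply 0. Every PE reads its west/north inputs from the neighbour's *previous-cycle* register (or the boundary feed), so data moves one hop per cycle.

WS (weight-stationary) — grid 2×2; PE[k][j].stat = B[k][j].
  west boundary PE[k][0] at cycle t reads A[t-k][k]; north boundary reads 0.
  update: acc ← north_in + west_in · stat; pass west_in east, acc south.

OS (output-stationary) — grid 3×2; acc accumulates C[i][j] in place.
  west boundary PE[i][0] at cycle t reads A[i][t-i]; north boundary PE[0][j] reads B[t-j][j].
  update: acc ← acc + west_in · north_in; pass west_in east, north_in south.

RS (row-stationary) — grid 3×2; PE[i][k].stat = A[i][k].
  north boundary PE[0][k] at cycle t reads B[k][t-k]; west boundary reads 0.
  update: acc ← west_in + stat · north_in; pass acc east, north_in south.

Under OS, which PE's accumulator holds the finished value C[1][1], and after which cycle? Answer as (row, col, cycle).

OS: C[1][1] accumulates in PE[1][1]:
  after 0 — PE[1][1] acc=0, pass-E 0, pass-S 0
  after 1 — PE[1][1] acc=0, pass-E 0, pass-S 0
  after 2 — PE[1][1] acc=30, pass-E 5, pass-S 6
  after 3 — PE[1][1] acc=62, pass-E 4, pass-S 8

(row, col, cycle) = (1, 1, 3)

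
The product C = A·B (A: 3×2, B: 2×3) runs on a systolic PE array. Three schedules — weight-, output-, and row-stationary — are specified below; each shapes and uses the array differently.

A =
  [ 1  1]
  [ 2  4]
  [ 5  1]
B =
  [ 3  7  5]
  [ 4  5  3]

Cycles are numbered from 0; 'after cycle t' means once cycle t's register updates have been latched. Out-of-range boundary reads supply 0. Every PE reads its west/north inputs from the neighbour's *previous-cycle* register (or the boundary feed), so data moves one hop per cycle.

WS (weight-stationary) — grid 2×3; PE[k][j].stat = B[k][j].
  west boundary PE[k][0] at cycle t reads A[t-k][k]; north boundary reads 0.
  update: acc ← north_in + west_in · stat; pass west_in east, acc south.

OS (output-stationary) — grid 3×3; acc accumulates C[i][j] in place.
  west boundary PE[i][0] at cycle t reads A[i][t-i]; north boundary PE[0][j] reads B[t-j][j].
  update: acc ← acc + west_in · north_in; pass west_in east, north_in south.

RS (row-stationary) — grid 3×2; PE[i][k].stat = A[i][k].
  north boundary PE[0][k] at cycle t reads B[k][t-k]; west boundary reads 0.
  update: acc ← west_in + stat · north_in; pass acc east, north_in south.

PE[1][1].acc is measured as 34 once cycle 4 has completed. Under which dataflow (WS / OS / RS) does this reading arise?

dataflow = OS

WS (2×3 grid), PE[1][1]:
  after 0 — PE[1][1] acc=0, pass-E 0, pass-S 0
  after 1 — PE[1][1] acc=0, pass-E 0, pass-S 0
  after 2 — PE[1][1] acc=12, pass-E 1, pass-S 12
  after 3 — PE[1][1] acc=34, pass-E 4, pass-S 34
  after 4 — PE[1][1] acc=40, pass-E 1, pass-S 40
OS (3×3 grid), PE[1][1]:
  after 0 — PE[1][1] acc=0, pass-E 0, pass-S 0
  after 1 — PE[1][1] acc=0, pass-E 0, pass-S 0
  after 2 — PE[1][1] acc=14, pass-E 2, pass-S 7
  after 3 — PE[1][1] acc=34, pass-E 4, pass-S 5
  after 4 — PE[1][1] acc=34, pass-E 0, pass-S 0
RS (3×2 grid), PE[1][1]:
  after 0 — PE[1][1] acc=0, pass-E 0, pass-S 0
  after 1 — PE[1][1] acc=0, pass-E 0, pass-S 0
  after 2 — PE[1][1] acc=22, pass-E 22, pass-S 4
  after 3 — PE[1][1] acc=34, pass-E 34, pass-S 5
  after 4 — PE[1][1] acc=22, pass-E 22, pass-S 3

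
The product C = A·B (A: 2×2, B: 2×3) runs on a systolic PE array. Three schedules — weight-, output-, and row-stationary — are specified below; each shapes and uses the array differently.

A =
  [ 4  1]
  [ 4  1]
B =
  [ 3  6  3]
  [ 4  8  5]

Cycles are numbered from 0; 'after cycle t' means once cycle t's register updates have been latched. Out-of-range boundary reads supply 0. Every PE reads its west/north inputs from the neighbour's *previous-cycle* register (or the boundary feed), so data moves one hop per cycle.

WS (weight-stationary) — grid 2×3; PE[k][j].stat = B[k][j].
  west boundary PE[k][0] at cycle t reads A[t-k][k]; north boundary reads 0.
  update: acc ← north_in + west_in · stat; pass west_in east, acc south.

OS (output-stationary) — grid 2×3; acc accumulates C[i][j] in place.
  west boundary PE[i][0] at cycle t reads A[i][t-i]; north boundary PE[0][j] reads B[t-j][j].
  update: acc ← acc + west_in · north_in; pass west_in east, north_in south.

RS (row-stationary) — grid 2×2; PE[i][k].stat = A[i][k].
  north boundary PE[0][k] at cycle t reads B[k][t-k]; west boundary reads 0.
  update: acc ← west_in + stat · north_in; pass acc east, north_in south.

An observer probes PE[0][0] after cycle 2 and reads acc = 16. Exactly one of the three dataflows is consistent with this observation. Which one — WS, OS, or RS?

WS (2×3 grid), PE[0][0]:
  step 0 · PE0,0: acc=12; fwd→4 fwd↓12
  step 1 · PE0,0: acc=12; fwd→4 fwd↓12
  step 2 · PE0,0: acc=0; fwd→0 fwd↓0
OS (2×3 grid), PE[0][0]:
  step 0 · PE0,0: acc=12; fwd→4 fwd↓3
  step 1 · PE0,0: acc=16; fwd→1 fwd↓4
  step 2 · PE0,0: acc=16; fwd→0 fwd↓0
RS (2×2 grid), PE[0][0]:
  step 0 · PE0,0: acc=12; fwd→12 fwd↓3
  step 1 · PE0,0: acc=24; fwd→24 fwd↓6
  step 2 · PE0,0: acc=12; fwd→12 fwd↓3

dataflow = OS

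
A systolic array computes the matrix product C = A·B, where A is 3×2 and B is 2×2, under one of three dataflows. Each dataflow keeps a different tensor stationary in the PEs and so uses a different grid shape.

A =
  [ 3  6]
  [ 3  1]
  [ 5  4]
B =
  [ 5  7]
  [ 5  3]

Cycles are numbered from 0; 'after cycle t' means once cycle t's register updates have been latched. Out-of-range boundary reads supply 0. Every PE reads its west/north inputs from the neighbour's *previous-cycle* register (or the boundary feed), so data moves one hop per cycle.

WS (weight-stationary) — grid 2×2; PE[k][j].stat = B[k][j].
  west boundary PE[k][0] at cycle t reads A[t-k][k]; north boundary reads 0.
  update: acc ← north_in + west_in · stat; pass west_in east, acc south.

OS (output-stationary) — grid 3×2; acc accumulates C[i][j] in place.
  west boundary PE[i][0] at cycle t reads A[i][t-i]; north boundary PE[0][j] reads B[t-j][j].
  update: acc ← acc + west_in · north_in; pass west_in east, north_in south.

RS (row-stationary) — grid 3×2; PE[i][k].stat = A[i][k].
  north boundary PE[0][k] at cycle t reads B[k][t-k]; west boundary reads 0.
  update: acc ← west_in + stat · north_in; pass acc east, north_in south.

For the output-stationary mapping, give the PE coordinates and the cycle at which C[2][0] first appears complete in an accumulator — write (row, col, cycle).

OS: C[2][0] accumulates in PE[2][0]:
  0: (2,0).acc=0  regs=<0,0>
  1: (2,0).acc=0  regs=<0,0>
  2: (2,0).acc=25  regs=<5,5>
  3: (2,0).acc=45  regs=<4,5>

(row, col, cycle) = (2, 0, 3)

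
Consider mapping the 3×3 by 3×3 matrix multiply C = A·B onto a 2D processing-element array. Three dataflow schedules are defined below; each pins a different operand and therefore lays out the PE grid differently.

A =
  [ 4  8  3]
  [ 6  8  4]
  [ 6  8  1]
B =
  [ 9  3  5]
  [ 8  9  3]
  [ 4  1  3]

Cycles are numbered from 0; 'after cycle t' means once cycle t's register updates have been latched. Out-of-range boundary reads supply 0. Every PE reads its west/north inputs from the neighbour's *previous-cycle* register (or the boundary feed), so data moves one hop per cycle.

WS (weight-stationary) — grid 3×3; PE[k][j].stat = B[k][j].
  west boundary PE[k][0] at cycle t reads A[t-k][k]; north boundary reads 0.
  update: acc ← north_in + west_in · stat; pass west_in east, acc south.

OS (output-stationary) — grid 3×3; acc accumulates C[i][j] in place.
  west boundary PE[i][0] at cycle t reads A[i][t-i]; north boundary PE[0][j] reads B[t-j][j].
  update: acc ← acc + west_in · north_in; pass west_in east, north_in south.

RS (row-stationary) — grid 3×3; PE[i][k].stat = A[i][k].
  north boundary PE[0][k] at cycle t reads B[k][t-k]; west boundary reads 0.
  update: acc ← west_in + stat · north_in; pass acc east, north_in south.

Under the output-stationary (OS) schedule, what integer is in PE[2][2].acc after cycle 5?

PE[2][2].acc = 54

OS on a 3×3 grid — tracing PE[2][2] and its feeders:
  c0 r1c2: 0 / 0 / 0
  c0 r2c1: 0 / 0 / 0
  c0 r2c2: 0 / 0 / 0
  c1 r1c2: 0 / 0 / 0
  c1 r2c1: 0 / 0 / 0
  c1 r2c2: 0 / 0 / 0
  c2 r1c2: 0 / 0 / 0
  c2 r2c1: 0 / 0 / 0
  c2 r2c2: 0 / 0 / 0
  c3 r1c2: 30 / 6 / 5
  c3 r2c1: 18 / 6 / 3
  c3 r2c2: 0 / 0 / 0
  c4 r1c2: 54 / 8 / 3
  c4 r2c1: 90 / 8 / 9
  c4 r2c2: 30 / 6 / 5
  c5 r1c2: 66 / 4 / 3
  c5 r2c1: 91 / 1 / 1
  c5 r2c2: 54 / 8 / 3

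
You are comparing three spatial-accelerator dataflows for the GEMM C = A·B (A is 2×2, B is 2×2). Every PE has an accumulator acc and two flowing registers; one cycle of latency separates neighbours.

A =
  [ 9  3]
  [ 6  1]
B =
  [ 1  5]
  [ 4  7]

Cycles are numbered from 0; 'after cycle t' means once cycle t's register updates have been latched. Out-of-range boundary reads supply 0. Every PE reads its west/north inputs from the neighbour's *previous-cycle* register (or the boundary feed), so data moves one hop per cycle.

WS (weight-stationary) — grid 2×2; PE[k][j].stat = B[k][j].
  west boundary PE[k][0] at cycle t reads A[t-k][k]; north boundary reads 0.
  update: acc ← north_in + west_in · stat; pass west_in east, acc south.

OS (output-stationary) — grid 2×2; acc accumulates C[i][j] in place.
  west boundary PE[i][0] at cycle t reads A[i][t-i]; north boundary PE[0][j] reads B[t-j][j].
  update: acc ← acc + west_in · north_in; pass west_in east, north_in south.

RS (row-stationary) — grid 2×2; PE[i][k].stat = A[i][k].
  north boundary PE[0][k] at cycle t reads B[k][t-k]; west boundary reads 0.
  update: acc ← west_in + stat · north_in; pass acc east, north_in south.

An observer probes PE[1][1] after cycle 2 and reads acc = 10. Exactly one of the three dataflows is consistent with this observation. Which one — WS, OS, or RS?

dataflow = RS

WS (2×2 grid), PE[1][1]:
  @0  [1,1]  acc 0  |  →0  ↓0
  @1  [1,1]  acc 0  |  →0  ↓0
  @2  [1,1]  acc 66  |  →3  ↓66
OS (2×2 grid), PE[1][1]:
  @0  [1,1]  acc 0  |  →0  ↓0
  @1  [1,1]  acc 0  |  →0  ↓0
  @2  [1,1]  acc 30  |  →6  ↓5
RS (2×2 grid), PE[1][1]:
  @0  [1,1]  acc 0  |  →0  ↓0
  @1  [1,1]  acc 0  |  →0  ↓0
  @2  [1,1]  acc 10  |  →10  ↓4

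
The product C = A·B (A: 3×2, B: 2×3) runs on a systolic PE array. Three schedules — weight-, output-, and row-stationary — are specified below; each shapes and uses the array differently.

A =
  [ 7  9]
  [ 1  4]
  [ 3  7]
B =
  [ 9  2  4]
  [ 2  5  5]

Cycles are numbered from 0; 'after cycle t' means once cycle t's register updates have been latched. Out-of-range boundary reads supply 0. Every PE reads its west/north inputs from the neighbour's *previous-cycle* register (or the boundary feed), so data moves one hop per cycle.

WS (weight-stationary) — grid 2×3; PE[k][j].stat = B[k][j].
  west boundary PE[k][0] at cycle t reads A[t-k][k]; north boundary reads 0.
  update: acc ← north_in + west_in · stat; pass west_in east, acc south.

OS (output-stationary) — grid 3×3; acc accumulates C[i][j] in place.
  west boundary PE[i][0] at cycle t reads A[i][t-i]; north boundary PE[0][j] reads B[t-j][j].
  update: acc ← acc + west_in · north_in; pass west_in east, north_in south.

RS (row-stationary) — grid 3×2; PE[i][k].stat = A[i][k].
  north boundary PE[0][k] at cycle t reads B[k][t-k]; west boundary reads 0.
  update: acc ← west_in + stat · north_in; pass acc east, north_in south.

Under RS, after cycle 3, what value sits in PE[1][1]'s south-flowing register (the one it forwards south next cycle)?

register = 5

Tracing RS — 3×2 array, target PE[1][1]:
  @0  [0,1]  acc 0  |  →0  ↓0
  @0  [1,0]  acc 0  |  →0  ↓0
  @0  [1,1]  acc 0  |  →0  ↓0
  @1  [0,1]  acc 81  |  →81  ↓2
  @1  [1,0]  acc 9  |  →9  ↓9
  @1  [1,1]  acc 0  |  →0  ↓0
  @2  [0,1]  acc 59  |  →59  ↓5
  @2  [1,0]  acc 2  |  →2  ↓2
  @2  [1,1]  acc 17  |  →17  ↓2
  @3  [0,1]  acc 73  |  →73  ↓5
  @3  [1,0]  acc 4  |  →4  ↓4
  @3  [1,1]  acc 22  |  →22  ↓5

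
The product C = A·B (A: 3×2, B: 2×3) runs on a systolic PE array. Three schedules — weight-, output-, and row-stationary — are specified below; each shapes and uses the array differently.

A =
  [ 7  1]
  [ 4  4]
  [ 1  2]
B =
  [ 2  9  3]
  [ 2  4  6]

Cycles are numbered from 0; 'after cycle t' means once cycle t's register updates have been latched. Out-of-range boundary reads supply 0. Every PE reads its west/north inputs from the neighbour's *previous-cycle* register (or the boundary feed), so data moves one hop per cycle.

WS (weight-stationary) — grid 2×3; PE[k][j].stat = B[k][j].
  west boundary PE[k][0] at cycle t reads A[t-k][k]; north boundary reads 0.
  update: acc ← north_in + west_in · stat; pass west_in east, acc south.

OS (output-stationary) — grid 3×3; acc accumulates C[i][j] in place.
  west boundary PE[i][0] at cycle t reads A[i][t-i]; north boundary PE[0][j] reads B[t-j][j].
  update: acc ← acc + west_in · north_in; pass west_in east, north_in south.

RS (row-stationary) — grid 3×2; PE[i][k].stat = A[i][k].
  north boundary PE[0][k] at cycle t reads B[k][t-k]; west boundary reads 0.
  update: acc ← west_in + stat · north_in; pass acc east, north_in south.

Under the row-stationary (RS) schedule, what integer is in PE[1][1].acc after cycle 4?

PE[1][1].acc = 36

RS 3×2: PE[1][1] cycle-by-cycle (with neighbour feeds):
  t=0 PE[0][1]: acc=0 h=0 v=0
  t=0 PE[1][0]: acc=0 h=0 v=0
  t=0 PE[1][1]: acc=0 h=0 v=0
  t=1 PE[0][1]: acc=16 h=16 v=2
  t=1 PE[1][0]: acc=8 h=8 v=2
  t=1 PE[1][1]: acc=0 h=0 v=0
  t=2 PE[0][1]: acc=67 h=67 v=4
  t=2 PE[1][0]: acc=36 h=36 v=9
  t=2 PE[1][1]: acc=16 h=16 v=2
  t=3 PE[0][1]: acc=27 h=27 v=6
  t=3 PE[1][0]: acc=12 h=12 v=3
  t=3 PE[1][1]: acc=52 h=52 v=4
  t=4 PE[0][1]: acc=0 h=0 v=0
  t=4 PE[1][0]: acc=0 h=0 v=0
  t=4 PE[1][1]: acc=36 h=36 v=6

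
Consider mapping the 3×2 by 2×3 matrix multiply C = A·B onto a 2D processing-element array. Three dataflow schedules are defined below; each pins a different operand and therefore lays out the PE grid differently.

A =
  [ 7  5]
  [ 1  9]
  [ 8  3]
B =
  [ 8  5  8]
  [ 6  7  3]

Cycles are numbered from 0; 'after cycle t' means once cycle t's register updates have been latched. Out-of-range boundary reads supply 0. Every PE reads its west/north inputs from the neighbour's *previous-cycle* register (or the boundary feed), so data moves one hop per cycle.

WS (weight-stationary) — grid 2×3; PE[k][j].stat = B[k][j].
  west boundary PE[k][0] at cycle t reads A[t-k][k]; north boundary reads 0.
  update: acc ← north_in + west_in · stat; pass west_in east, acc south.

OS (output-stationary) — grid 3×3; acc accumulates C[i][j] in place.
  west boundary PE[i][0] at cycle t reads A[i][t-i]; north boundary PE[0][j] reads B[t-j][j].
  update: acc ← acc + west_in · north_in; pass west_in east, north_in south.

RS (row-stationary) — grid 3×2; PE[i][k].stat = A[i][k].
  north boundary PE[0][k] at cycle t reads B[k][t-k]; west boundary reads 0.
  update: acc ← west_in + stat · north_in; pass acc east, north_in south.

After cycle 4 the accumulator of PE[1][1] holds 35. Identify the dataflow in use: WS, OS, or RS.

— WS: 2×3; PE[1][1] trace:
  after 0 — PE[1][1] acc=0, pass-E 0, pass-S 0
  after 1 — PE[1][1] acc=0, pass-E 0, pass-S 0
  after 2 — PE[1][1] acc=70, pass-E 5, pass-S 70
  after 3 — PE[1][1] acc=68, pass-E 9, pass-S 68
  after 4 — PE[1][1] acc=61, pass-E 3, pass-S 61
— OS: 3×3; PE[1][1] trace:
  after 0 — PE[1][1] acc=0, pass-E 0, pass-S 0
  after 1 — PE[1][1] acc=0, pass-E 0, pass-S 0
  after 2 — PE[1][1] acc=5, pass-E 1, pass-S 5
  after 3 — PE[1][1] acc=68, pass-E 9, pass-S 7
  after 4 — PE[1][1] acc=68, pass-E 0, pass-S 0
— RS: 3×2; PE[1][1] trace:
  after 0 — PE[1][1] acc=0, pass-E 0, pass-S 0
  after 1 — PE[1][1] acc=0, pass-E 0, pass-S 0
  after 2 — PE[1][1] acc=62, pass-E 62, pass-S 6
  after 3 — PE[1][1] acc=68, pass-E 68, pass-S 7
  after 4 — PE[1][1] acc=35, pass-E 35, pass-S 3

dataflow = RS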